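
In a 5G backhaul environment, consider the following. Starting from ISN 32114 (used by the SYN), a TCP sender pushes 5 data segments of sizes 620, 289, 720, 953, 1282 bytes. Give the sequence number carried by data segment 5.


The SYN occupies sequence number ISN = 32114, so the first data byte is ISN + 1 = 32115.
SEQ of data segment i = (ISN + 1) + sum of payload sizes of segments 1..i-1.
Segment 1: SEQ = 32115, payload = 620 bytes
Segment 2: SEQ = 32735, payload = 289 bytes
Segment 3: SEQ = 33024, payload = 720 bytes
Segment 4: SEQ = 33744, payload = 953 bytes
Segment 5: SEQ = 34697, payload = 1282 bytes
SEQ of segment 5 = 32115 + 620 + 289 + 720 + 953 = 34697

34697


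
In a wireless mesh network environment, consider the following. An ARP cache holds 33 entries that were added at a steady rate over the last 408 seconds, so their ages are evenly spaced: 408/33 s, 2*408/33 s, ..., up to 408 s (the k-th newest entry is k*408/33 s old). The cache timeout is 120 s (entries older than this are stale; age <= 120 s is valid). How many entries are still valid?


Ages are k * 408/33 s for k = 1..33 (spacing = 12.3636 s).
Entry k is valid iff k * 408/33 <= 120 iff k <= 33 * 120 / 408 = 9.7059
n_valid = floor(9.7059) = 9
(n_stale = 33 - 9 = 24)

9


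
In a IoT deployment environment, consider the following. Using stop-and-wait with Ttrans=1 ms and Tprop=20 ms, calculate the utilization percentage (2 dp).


Given: Ttrans = 1 ms, Tprop = 20 ms
RTT = 2 * Tprop = 2 * 20 = 40 ms
U = Ttrans / (Ttrans + RTT)
U = 1 / (1 + 40)
U = 1 / 41 = 0.02439
U% = 2.44%

2.44


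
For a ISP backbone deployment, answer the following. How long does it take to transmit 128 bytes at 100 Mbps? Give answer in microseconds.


Given: packet = 128 bytes, bandwidth = 100 Mbps
Packet in bits = 128 * 8 = 1024 bits
Bandwidth = 100 * 10^6 = 100000000 bps
Time = 1024 / 100000000 seconds
Time in us = 1024 * 10^6 / 100000000 = 10.24

10.24


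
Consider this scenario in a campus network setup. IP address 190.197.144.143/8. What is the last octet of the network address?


Given: IP = 190.197.144.143, prefix = /8
Subnet mask = 255.0.0.0
Last octet of IP: 143
Last octet of mask: 0
Network last octet = 143 AND 0 = 0

0


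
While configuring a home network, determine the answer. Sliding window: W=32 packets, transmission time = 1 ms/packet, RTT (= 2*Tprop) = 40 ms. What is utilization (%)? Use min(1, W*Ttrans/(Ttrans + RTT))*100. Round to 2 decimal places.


Given: W = 32, Ttrans = 1 ms, RTT = 40 ms (= 2 * Tprop, Tprop = 20 ms)
Cycle time = Ttrans + RTT = 1 + 40 = 41 ms (first packet sent until its ACK returns)
W * Ttrans = 32 * 1 = 32 ms of sending per cycle
W * Ttrans / (Ttrans + RTT) = 32 / 41 = 0.780488
U = min(1, 0.780488) = 0.780488
U% = 78.05%

78.05


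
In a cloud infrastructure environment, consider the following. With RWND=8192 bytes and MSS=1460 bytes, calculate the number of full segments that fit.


Given: RWND = 8192 bytes, MSS = 1460 bytes
Full segments = floor(RWND / MSS)
Full segments = floor(8192 / 1460)
Full segments = floor(5.611) = 5

5


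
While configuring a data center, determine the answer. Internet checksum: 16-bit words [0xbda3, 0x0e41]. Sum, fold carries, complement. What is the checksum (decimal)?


Given words: [0xbda3, 0x0e41]
Step 1: Sum all words
Raw sum = 48547 + 3649 = 52196
One's complement = ~52196 & 0xFFFF = 13339

13339


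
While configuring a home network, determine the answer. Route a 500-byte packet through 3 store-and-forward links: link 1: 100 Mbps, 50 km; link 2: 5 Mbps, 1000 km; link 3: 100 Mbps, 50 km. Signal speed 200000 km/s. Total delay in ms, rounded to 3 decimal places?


Packet = 500 bytes = 4000 bits. Store-and-forward: sum (t_trans + t_prop) per link.
Link 1: t_trans = 4000/(100*10^6) s = 0.0400 ms; t_prop = 50/200000 s = 0.2500 ms; subtotal = 0.2900 ms
Link 2: t_trans = 4000/(5*10^6) s = 0.8000 ms; t_prop = 1000/200000 s = 5.0000 ms; subtotal = 5.8000 ms
Link 3: t_trans = 4000/(100*10^6) s = 0.0400 ms; t_prop = 50/200000 s = 0.2500 ms; subtotal = 0.2900 ms
End-to-end = 0.2900 + 5.8000 + 0.2900 = 6.3800 ms -> 6.380 ms (3 dp)

6.380


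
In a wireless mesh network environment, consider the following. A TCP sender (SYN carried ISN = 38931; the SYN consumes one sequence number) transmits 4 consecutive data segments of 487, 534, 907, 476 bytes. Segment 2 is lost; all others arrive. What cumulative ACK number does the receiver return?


SYN uses sequence number 38931; first data byte = ISN + 1 = 38932.
Segment 1: SEQ = 38932, len = 487 B, covers [38932, 39418]
Segment 2: SEQ = 39419, len = 534 B, covers [39419, 39952] [LOST]
Segment 3: SEQ = 39953, len = 907 B, covers [39953, 40859]
Segment 4: SEQ = 40860, len = 476 B, covers [40860, 41335]
In-order data received: bytes [38932, 39418] (segments 1..1).
Segment 2 missing -> gap begins at byte 39419; later segments buffered out of order.
Cumulative ACK = next expected in-order byte = 38932 + 487 = 39419

39419


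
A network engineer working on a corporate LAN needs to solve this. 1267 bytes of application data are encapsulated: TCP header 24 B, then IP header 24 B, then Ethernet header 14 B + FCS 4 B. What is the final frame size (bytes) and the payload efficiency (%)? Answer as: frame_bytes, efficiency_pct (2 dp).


TCP segment = 1267 + 24 = 1291 B
IP packet = 1291 + 24 = 1315 B
Ethernet frame = 1315 + 14 + 4 = 1333 B
Efficiency = app / frame = 1267 / 1333 = 0.950488 = 95.0488% -> 95.05% (2 dp)

1333, 95.05


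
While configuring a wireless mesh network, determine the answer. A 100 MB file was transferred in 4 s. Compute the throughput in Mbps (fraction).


Given: file = 100 MB, time = 4 s
File in Mb = 100 * 8 = 800 Mb
Throughput = 800 / 4 Mbps
Throughput = 200 Mbps

200


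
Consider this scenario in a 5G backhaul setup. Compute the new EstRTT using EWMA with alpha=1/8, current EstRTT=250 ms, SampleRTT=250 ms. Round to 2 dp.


Given: EstRTT = 250 ms, SampleRTT = 250 ms, alpha = 1/8
New EstRTT = (1 - alpha) * EstRTT + alpha * SampleRTT
(7/8) * 250 = 218.75
(1/8) * 250 = 31.25
New EstRTT = 218.75 + 31.25 = 250 ms -> 250.00 ms (2 dp)

250.00


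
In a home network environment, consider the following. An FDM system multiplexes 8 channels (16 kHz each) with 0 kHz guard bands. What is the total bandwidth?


Given: 8 channels, 16 kHz each, guard = 0 kHz
Channel bandwidth = 8 * 16 = 128 kHz
Guard bands = 7 gaps * 0 kHz = 0 kHz
Total = 128 + 0 = 128 kHz

128


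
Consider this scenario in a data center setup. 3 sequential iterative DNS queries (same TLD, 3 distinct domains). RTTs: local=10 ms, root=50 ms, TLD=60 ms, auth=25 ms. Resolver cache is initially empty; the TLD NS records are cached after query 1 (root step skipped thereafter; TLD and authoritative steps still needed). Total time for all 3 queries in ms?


Lookup 1 (cold cache): local + root + TLD + auth = 10 + 50 + 60 + 25 = 145 ms
Lookups 2..3 (TLD NS cached -> skip root; new domain -> still ask TLD and auth): local + TLD + auth = 10 + 60 + 25 = 95 ms each
Remaining 2 lookups: 2 * 95 = 190 ms
Total = 145 + 190 = 335 ms

335


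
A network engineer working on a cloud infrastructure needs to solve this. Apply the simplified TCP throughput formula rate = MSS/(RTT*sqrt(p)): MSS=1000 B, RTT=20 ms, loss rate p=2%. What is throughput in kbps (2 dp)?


Given: MSS = 1000 bytes, RTT = 20 ms, loss = 2%
RTT in seconds = 20 / 1000 = 0.02
Loss rate = 2% = 0.02
sqrt(loss) = sqrt(0.02) = 0.141421356237
Throughput (bytes/s) = 1000 / (0.02 * 0.141421356237) = 353553.3906
Throughput (kbps) = 353553.3906 * 8 / 1000 = 2828.427125 -> 2828.43 kbps (2 dp)

2828.43


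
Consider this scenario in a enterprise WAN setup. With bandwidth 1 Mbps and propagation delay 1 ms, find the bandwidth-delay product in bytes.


Given: bandwidth = 1 Mbps, delay = 1 ms
BDP in bits = 1 * 10^6 * 1 / 1000
BDP in bits = 1000
BDP in bytes = 1000 / 8 = 125

125


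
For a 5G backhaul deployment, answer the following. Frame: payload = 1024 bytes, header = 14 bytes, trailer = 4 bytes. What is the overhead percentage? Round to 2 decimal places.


Given: payload = 1024 B, header = 14 B, trailer = 4 B
Overhead bytes = header + trailer = 14 + 4 = 18
Total frame = payload + overhead = 1024 + 18 = 1042
Overhead % = 18 / 1042 * 100 = 1.7274% -> 1.73% (2 dp)

1.73


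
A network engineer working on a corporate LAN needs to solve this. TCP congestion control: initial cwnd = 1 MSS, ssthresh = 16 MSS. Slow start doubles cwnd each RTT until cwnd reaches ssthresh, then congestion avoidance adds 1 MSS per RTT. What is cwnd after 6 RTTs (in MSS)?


RTT 0: cwnd = 1 MSS (initial)
RTT 1: cwnd = 2 MSS (slow start, doubled)
RTT 2: cwnd = 4 MSS (slow start, doubled)
RTT 3: cwnd = 8 MSS (slow start, doubled)
RTT 4: cwnd = 16 MSS (slow start, doubled)
RTT 5: cwnd = 17 MSS (congestion avoidance, +1)
RTT 6: cwnd = 18 MSS (congestion avoidance, +1)

18


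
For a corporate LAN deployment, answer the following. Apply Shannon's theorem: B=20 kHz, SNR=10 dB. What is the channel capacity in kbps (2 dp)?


Given: B = 20 kHz, SNR = 10 dB
SNR linear = 10^(10/10) = 10
1 + SNR = 11
log2(11) = 3.4594316186
C = 20 * 1000 * 3.4594316186 = 69188.6324 bps
C = 69.188632 kbps -> 69.19 kbps (2 dp)

69.19


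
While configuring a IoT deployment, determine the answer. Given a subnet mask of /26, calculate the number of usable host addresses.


Given: subnet mask /26
Host bits = 32 - 26 = 6
Total addresses = 2^6 = 64
Usable hosts = 64 - 2 (network + broadcast) = 62

62


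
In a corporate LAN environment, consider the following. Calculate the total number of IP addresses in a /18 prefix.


Given: CIDR prefix /18
Host bits = 32 - 18 = 14
Total addresses = 2^14 = 16384

16384


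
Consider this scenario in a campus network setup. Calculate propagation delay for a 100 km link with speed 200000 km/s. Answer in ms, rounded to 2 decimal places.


Given: distance = 100 km, speed = 200000 km/s
Delay = distance / speed = 100 / 200000 seconds
Delay in ms = 100 * 1000 / 200000
Delay = 0.5000 ms
Rounded to 2 dp = 0.50 ms

0.50


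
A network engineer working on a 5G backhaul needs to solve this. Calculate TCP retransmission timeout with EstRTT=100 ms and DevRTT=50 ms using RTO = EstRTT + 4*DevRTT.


Given: EstRTT = 100 ms, DevRTT = 50 ms
Timeout = EstRTT + 4 * DevRTT
4 * DevRTT = 4 * 50 = 200
Timeout = 100 + 200 = 300 ms

300


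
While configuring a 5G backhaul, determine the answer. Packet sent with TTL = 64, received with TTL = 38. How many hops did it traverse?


Given: initial TTL = 64, received TTL = 38
Hops = initial TTL - received TTL
Hops = 64 - 38 = 26

26


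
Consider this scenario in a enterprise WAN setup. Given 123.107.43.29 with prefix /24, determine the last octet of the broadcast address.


Given: IP = 123.107.43.29, prefix = /24
Host bits = 32 - 24 = 8
Network last octet = 29 AND mask = 0
Host part size = 2^8 - 1 = 255
Broadcast last octet = 0 OR 255 = 255

255


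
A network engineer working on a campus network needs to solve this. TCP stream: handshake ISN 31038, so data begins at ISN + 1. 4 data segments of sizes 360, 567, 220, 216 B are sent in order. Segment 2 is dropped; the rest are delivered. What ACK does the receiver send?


SYN uses sequence number 31038; first data byte = ISN + 1 = 31039.
Segment 1: SEQ = 31039, len = 360 B, covers [31039, 31398]
Segment 2: SEQ = 31399, len = 567 B, covers [31399, 31965] [LOST]
Segment 3: SEQ = 31966, len = 220 B, covers [31966, 32185]
Segment 4: SEQ = 32186, len = 216 B, covers [32186, 32401]
In-order data received: bytes [31039, 31398] (segments 1..1).
Segment 2 missing -> gap begins at byte 31399; later segments buffered out of order.
Cumulative ACK = next expected in-order byte = 31039 + 360 = 31399

31399


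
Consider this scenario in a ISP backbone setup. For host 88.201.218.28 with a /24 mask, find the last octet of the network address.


Given: IP = 88.201.218.28, prefix = /24
Subnet mask = 255.255.255.0
Last octet of IP: 28
Last octet of mask: 0
Network last octet = 28 AND 0 = 0

0


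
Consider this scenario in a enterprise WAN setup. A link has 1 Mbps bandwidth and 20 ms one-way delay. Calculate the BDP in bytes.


Given: bandwidth = 1 Mbps, delay = 20 ms
BDP in bits = 1 * 10^6 * 20 / 1000
BDP in bits = 20000
BDP in bytes = 20000 / 8 = 2500

2500


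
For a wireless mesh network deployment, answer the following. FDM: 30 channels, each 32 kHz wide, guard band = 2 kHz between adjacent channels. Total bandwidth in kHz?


Given: 30 channels, 32 kHz each, guard = 2 kHz
Channel bandwidth = 30 * 32 = 960 kHz
Guard bands = 29 gaps * 2 kHz = 58 kHz
Total = 960 + 58 = 1018 kHz

1018


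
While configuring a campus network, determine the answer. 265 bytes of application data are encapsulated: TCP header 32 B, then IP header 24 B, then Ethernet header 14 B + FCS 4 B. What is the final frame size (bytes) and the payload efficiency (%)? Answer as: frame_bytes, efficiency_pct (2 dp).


TCP segment = 265 + 32 = 297 B
IP packet = 297 + 24 = 321 B
Ethernet frame = 321 + 14 + 4 = 339 B
Efficiency = app / frame = 265 / 339 = 0.781711 = 78.1711% -> 78.17% (2 dp)

339, 78.17


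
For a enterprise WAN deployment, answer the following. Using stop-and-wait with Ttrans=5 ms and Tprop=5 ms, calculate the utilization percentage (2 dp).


Given: Ttrans = 5 ms, Tprop = 5 ms
RTT = 2 * Tprop = 2 * 5 = 10 ms
U = Ttrans / (Ttrans + RTT)
U = 5 / (5 + 10)
U = 5 / 15 = 0.333333
U% = 33.33%

33.33


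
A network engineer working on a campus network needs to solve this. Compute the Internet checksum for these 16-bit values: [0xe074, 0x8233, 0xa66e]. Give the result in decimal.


Given words: [0xe074, 0x8233, 0xa66e]
Step 1: Sum all words
Raw sum = 57460 + 33331 + 42606 = 133397
Step 2: Fold carry: (2325 + 2) = 2327
One's complement = ~2327 & 0xFFFF = 63208

63208


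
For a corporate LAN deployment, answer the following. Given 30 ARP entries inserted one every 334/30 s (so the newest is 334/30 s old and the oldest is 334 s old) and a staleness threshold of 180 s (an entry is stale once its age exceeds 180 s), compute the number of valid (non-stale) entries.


Ages are k * 334/30 s for k = 1..30 (spacing = 11.1333 s).
Entry k is valid iff k * 334/30 <= 180 iff k <= 30 * 180 / 334 = 16.1677
n_valid = floor(16.1677) = 16
(n_stale = 30 - 16 = 14)

16


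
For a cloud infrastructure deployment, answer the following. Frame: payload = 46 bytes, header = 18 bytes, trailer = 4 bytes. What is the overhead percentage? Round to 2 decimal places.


Given: payload = 46 B, header = 18 B, trailer = 4 B
Overhead bytes = header + trailer = 18 + 4 = 22
Total frame = payload + overhead = 46 + 22 = 68
Overhead % = 22 / 68 * 100 = 32.3529% -> 32.35% (2 dp)

32.35


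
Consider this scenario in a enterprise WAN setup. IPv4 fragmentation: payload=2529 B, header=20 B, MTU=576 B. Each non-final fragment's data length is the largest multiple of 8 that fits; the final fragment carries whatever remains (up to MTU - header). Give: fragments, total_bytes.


Max data per non-final fragment = floor((MTU - header)/8)*8 = floor((576 - 20)/8)*8 = floor(556/8)*8 = 552 B
Final fragment needs no 8-byte alignment: it can carry up to MTU - header = 556 B
Non-final fragments needed = ceil((payload - 556) / 552) = ceil(1973/552) = ceil(3.5743) = 4
Number of fragments = 4 + 1 = 5
Fragment sizes (data): 4 * 552 B + 321 B (last, 321 <= 556 OK)
Total bytes sent = payload + n_frags * header = 2529 + 5*20 = 2529 + 100 = 2629 B

5, 2629


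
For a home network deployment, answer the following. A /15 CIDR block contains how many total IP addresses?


Given: CIDR prefix /15
Host bits = 32 - 15 = 17
Total addresses = 2^17 = 131072

131072


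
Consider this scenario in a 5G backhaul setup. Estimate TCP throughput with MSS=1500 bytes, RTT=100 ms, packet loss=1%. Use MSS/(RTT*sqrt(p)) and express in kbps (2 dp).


Given: MSS = 1500 bytes, RTT = 100 ms, loss = 1%
RTT in seconds = 100 / 1000 = 0.1
Loss rate = 1% = 0.01
sqrt(loss) = sqrt(0.01) = 0.1
Throughput (bytes/s) = 1500 / (0.1 * 0.1) = 150000.0000
Throughput (kbps) = 150000.0000 * 8 / 1000 = 1200.000000 -> 1200.00 kbps (2 dp)

1200.00


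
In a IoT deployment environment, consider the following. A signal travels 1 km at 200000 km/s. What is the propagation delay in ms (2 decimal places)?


Given: distance = 1 km, speed = 200000 km/s
Delay = distance / speed = 1 / 200000 seconds
Delay in ms = 1 * 1000 / 200000
Delay = 0.0050 ms
Rounded to 2 dp = 0.01 ms

0.01


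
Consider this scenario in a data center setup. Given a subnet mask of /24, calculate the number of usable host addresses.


Given: subnet mask /24
Host bits = 32 - 24 = 8
Total addresses = 2^8 = 256
Usable hosts = 256 - 2 (network + broadcast) = 254

254


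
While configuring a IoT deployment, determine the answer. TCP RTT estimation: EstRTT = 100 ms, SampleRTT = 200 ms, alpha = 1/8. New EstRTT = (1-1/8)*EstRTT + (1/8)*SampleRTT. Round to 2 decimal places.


Given: EstRTT = 100 ms, SampleRTT = 200 ms, alpha = 1/8
New EstRTT = (1 - alpha) * EstRTT + alpha * SampleRTT
(7/8) * 100 = 87.5
(1/8) * 200 = 25
New EstRTT = 87.5 + 25 = 112.5 ms -> 112.50 ms (2 dp)

112.50


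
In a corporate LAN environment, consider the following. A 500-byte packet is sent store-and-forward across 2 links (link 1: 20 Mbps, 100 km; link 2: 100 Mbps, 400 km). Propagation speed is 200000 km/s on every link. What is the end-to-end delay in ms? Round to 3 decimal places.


Packet = 500 bytes = 4000 bits. Store-and-forward: sum (t_trans + t_prop) per link.
Link 1: t_trans = 4000/(20*10^6) s = 0.2000 ms; t_prop = 100/200000 s = 0.5000 ms; subtotal = 0.7000 ms
Link 2: t_trans = 4000/(100*10^6) s = 0.0400 ms; t_prop = 400/200000 s = 2.0000 ms; subtotal = 2.0400 ms
End-to-end = 0.7000 + 2.0400 = 2.7400 ms -> 2.740 ms (3 dp)

2.740


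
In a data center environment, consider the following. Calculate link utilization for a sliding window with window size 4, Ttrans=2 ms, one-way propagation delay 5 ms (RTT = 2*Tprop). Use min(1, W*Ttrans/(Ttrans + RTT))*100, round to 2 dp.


Given: W = 4, Ttrans = 2 ms, RTT = 10 ms (= 2 * Tprop, Tprop = 5 ms)
Cycle time = Ttrans + RTT = 2 + 10 = 12 ms (first packet sent until its ACK returns)
W * Ttrans = 4 * 2 = 8 ms of sending per cycle
W * Ttrans / (Ttrans + RTT) = 8 / 12 = 0.666667
U = min(1, 0.666667) = 0.666667
U% = 66.67%

66.67


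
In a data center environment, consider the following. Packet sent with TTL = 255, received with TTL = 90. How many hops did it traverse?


Given: initial TTL = 255, received TTL = 90
Hops = initial TTL - received TTL
Hops = 255 - 90 = 165

165


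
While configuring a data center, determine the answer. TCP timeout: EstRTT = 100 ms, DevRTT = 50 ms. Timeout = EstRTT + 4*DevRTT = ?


Given: EstRTT = 100 ms, DevRTT = 50 ms
Timeout = EstRTT + 4 * DevRTT
4 * DevRTT = 4 * 50 = 200
Timeout = 100 + 200 = 300 ms

300


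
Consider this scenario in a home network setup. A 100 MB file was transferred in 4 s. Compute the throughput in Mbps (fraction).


Given: file = 100 MB, time = 4 s
File in Mb = 100 * 8 = 800 Mb
Throughput = 800 / 4 Mbps
Throughput = 200 Mbps

200


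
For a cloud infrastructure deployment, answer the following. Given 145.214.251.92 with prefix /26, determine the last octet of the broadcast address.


Given: IP = 145.214.251.92, prefix = /26
Host bits = 32 - 26 = 6
Network last octet = 92 AND mask = 64
Host part size = 2^6 - 1 = 63
Broadcast last octet = 64 OR 63 = 127

127


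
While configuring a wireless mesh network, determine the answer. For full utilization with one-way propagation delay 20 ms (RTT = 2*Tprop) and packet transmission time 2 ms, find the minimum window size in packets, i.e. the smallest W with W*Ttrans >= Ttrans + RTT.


Given: Ttrans = 2 ms, RTT = 40 ms (= 2 * Tprop, Tprop = 20 ms)
Time until first ACK returns = Ttrans + RTT = 2 + 40 = 42 ms
Need W * Ttrans >= Ttrans + RTT  ->  W >= (Ttrans + RTT) / Ttrans
(Ttrans + RTT) / Ttrans = 42 / 2 = 21
W_min = ceil(21) = 21

21


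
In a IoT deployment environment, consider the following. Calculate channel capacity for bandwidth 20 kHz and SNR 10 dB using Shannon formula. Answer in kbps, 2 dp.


Given: B = 20 kHz, SNR = 10 dB
SNR linear = 10^(10/10) = 10
1 + SNR = 11
log2(11) = 3.4594316186
C = 20 * 1000 * 3.4594316186 = 69188.6324 bps
C = 69.188632 kbps -> 69.19 kbps (2 dp)

69.19


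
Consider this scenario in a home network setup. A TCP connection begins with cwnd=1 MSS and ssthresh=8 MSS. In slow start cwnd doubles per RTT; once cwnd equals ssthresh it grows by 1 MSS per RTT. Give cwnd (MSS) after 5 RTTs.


RTT 0: cwnd = 1 MSS (initial)
RTT 1: cwnd = 2 MSS (slow start, doubled)
RTT 2: cwnd = 4 MSS (slow start, doubled)
RTT 3: cwnd = 8 MSS (slow start, doubled)
RTT 4: cwnd = 9 MSS (congestion avoidance, +1)
RTT 5: cwnd = 10 MSS (congestion avoidance, +1)

10


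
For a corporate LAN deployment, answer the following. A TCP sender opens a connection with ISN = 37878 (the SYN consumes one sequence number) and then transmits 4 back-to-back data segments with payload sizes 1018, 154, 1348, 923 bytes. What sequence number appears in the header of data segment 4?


The SYN occupies sequence number ISN = 37878, so the first data byte is ISN + 1 = 37879.
SEQ of data segment i = (ISN + 1) + sum of payload sizes of segments 1..i-1.
Segment 1: SEQ = 37879, payload = 1018 bytes
Segment 2: SEQ = 38897, payload = 154 bytes
Segment 3: SEQ = 39051, payload = 1348 bytes
Segment 4: SEQ = 40399, payload = 923 bytes
SEQ of segment 4 = 37879 + 1018 + 154 + 1348 = 40399

40399


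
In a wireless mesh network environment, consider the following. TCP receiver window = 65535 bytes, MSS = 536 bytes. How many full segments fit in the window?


Given: RWND = 65535 bytes, MSS = 536 bytes
Full segments = floor(RWND / MSS)
Full segments = floor(65535 / 536)
Full segments = floor(122.2668) = 122

122


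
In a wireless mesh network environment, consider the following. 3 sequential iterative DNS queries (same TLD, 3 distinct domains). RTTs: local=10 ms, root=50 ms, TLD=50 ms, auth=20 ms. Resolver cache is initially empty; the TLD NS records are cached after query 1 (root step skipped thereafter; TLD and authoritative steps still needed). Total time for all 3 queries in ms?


Lookup 1 (cold cache): local + root + TLD + auth = 10 + 50 + 50 + 20 = 130 ms
Lookups 2..3 (TLD NS cached -> skip root; new domain -> still ask TLD and auth): local + TLD + auth = 10 + 50 + 20 = 80 ms each
Remaining 2 lookups: 2 * 80 = 160 ms
Total = 130 + 160 = 290 ms

290


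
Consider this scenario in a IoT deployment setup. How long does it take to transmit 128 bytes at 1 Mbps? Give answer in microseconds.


Given: packet = 128 bytes, bandwidth = 1 Mbps
Packet in bits = 128 * 8 = 1024 bits
Bandwidth = 1 * 10^6 = 1000000 bps
Time = 1024 / 1000000 seconds
Time in us = 1024 * 10^6 / 1000000 = 1024

1024


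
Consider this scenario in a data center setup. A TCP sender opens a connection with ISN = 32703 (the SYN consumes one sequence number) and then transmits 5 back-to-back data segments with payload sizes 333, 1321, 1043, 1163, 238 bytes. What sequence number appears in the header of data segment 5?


The SYN occupies sequence number ISN = 32703, so the first data byte is ISN + 1 = 32704.
SEQ of data segment i = (ISN + 1) + sum of payload sizes of segments 1..i-1.
Segment 1: SEQ = 32704, payload = 333 bytes
Segment 2: SEQ = 33037, payload = 1321 bytes
Segment 3: SEQ = 34358, payload = 1043 bytes
Segment 4: SEQ = 35401, payload = 1163 bytes
Segment 5: SEQ = 36564, payload = 238 bytes
SEQ of segment 5 = 32704 + 333 + 1321 + 1043 + 1163 = 36564

36564


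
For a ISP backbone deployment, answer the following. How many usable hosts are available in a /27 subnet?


Given: subnet mask /27
Host bits = 32 - 27 = 5
Total addresses = 2^5 = 32
Usable hosts = 32 - 2 (network + broadcast) = 30

30


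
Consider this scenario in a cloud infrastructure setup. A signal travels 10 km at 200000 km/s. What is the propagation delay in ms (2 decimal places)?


Given: distance = 10 km, speed = 200000 km/s
Delay = distance / speed = 10 / 200000 seconds
Delay in ms = 10 * 1000 / 200000
Delay = 0.0500 ms
Rounded to 2 dp = 0.05 ms

0.05


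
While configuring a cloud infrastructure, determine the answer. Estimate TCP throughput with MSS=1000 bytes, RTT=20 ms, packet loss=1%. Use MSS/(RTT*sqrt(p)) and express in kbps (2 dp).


Given: MSS = 1000 bytes, RTT = 20 ms, loss = 1%
RTT in seconds = 20 / 1000 = 0.02
Loss rate = 1% = 0.01
sqrt(loss) = sqrt(0.01) = 0.1
Throughput (bytes/s) = 1000 / (0.02 * 0.1) = 500000.0000
Throughput (kbps) = 500000.0000 * 8 / 1000 = 4000.000000 -> 4000.00 kbps (2 dp)

4000.00


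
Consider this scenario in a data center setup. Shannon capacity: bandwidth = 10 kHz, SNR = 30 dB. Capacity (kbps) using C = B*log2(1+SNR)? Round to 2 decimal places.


Given: B = 10 kHz, SNR = 30 dB
SNR linear = 10^(30/10) = 1000
1 + SNR = 1001
log2(1001) = 9.9672262588
C = 10 * 1000 * 9.9672262588 = 99672.2626 bps
C = 99.672263 kbps -> 99.67 kbps (2 dp)

99.67


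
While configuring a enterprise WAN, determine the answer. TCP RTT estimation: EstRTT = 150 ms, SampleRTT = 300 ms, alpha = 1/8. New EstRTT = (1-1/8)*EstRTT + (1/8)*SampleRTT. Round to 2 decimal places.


Given: EstRTT = 150 ms, SampleRTT = 300 ms, alpha = 1/8
New EstRTT = (1 - alpha) * EstRTT + alpha * SampleRTT
(7/8) * 150 = 131.25
(1/8) * 300 = 37.5
New EstRTT = 131.25 + 37.5 = 168.75 ms -> 168.75 ms (2 dp)

168.75


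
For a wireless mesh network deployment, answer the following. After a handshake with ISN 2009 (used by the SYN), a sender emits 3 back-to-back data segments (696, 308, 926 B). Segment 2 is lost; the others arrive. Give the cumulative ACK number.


SYN uses sequence number 2009; first data byte = ISN + 1 = 2010.
Segment 1: SEQ = 2010, len = 696 B, covers [2010, 2705]
Segment 2: SEQ = 2706, len = 308 B, covers [2706, 3013] [LOST]
Segment 3: SEQ = 3014, len = 926 B, covers [3014, 3939]
In-order data received: bytes [2010, 2705] (segments 1..1).
Segment 2 missing -> gap begins at byte 2706; later segments buffered out of order.
Cumulative ACK = next expected in-order byte = 2010 + 696 = 2706

2706


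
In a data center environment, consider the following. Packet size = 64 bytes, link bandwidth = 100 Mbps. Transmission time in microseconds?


Given: packet = 64 bytes, bandwidth = 100 Mbps
Packet in bits = 64 * 8 = 512 bits
Bandwidth = 100 * 10^6 = 100000000 bps
Time = 512 / 100000000 seconds
Time in us = 512 * 10^6 / 100000000 = 5.12

5.12


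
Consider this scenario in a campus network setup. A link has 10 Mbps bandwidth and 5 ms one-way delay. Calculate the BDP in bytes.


Given: bandwidth = 10 Mbps, delay = 5 ms
BDP in bits = 10 * 10^6 * 5 / 1000
BDP in bits = 50000
BDP in bytes = 50000 / 8 = 6250

6250


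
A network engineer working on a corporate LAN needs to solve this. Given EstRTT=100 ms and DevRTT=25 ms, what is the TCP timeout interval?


Given: EstRTT = 100 ms, DevRTT = 25 ms
Timeout = EstRTT + 4 * DevRTT
4 * DevRTT = 4 * 25 = 100
Timeout = 100 + 100 = 200 ms

200


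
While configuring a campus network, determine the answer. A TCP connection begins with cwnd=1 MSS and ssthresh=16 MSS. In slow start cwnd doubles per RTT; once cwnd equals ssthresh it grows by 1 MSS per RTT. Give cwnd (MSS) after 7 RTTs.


RTT 0: cwnd = 1 MSS (initial)
RTT 1: cwnd = 2 MSS (slow start, doubled)
RTT 2: cwnd = 4 MSS (slow start, doubled)
RTT 3: cwnd = 8 MSS (slow start, doubled)
RTT 4: cwnd = 16 MSS (slow start, doubled)
RTT 5: cwnd = 17 MSS (congestion avoidance, +1)
RTT 6: cwnd = 18 MSS (congestion avoidance, +1)
RTT 7: cwnd = 19 MSS (congestion avoidance, +1)

19


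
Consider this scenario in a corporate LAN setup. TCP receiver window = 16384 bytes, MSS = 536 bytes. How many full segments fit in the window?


Given: RWND = 16384 bytes, MSS = 536 bytes
Full segments = floor(RWND / MSS)
Full segments = floor(16384 / 536)
Full segments = floor(30.5672) = 30

30


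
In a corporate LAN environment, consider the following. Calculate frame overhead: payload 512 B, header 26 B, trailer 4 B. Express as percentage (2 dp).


Given: payload = 512 B, header = 26 B, trailer = 4 B
Overhead bytes = header + trailer = 26 + 4 = 30
Total frame = payload + overhead = 512 + 30 = 542
Overhead % = 30 / 542 * 100 = 5.5351% -> 5.54% (2 dp)

5.54


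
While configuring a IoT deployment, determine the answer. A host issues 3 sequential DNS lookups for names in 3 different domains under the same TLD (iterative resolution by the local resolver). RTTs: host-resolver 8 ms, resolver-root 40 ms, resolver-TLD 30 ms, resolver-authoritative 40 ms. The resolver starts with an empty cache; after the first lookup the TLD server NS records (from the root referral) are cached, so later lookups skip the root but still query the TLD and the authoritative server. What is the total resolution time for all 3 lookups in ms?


Lookup 1 (cold cache): local + root + TLD + auth = 8 + 40 + 30 + 40 = 118 ms
Lookups 2..3 (TLD NS cached -> skip root; new domain -> still ask TLD and auth): local + TLD + auth = 8 + 30 + 40 = 78 ms each
Remaining 2 lookups: 2 * 78 = 156 ms
Total = 118 + 156 = 274 ms

274


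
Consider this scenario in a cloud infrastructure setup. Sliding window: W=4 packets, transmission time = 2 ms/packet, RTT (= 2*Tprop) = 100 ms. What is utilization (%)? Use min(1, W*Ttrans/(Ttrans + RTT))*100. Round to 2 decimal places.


Given: W = 4, Ttrans = 2 ms, RTT = 100 ms (= 2 * Tprop, Tprop = 50 ms)
Cycle time = Ttrans + RTT = 2 + 100 = 102 ms (first packet sent until its ACK returns)
W * Ttrans = 4 * 2 = 8 ms of sending per cycle
W * Ttrans / (Ttrans + RTT) = 8 / 102 = 0.078431
U = min(1, 0.078431) = 0.078431
U% = 7.84%

7.84


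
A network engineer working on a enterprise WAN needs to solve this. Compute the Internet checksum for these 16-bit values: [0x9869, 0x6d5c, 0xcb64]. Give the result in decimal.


Given words: [0x9869, 0x6d5c, 0xcb64]
Step 1: Sum all words
Raw sum = 39017 + 27996 + 52068 = 119081
Step 2: Fold carry: (53545 + 1) = 53546
One's complement = ~53546 & 0xFFFF = 11989

11989


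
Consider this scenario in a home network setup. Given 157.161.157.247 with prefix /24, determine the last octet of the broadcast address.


Given: IP = 157.161.157.247, prefix = /24
Host bits = 32 - 24 = 8
Network last octet = 247 AND mask = 0
Host part size = 2^8 - 1 = 255
Broadcast last octet = 0 OR 255 = 255

255


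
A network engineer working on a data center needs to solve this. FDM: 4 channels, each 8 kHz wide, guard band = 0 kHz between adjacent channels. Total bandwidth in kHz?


Given: 4 channels, 8 kHz each, guard = 0 kHz
Channel bandwidth = 4 * 8 = 32 kHz
Guard bands = 3 gaps * 0 kHz = 0 kHz
Total = 32 + 0 = 32 kHz

32


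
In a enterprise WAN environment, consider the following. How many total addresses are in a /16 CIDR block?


Given: CIDR prefix /16
Host bits = 32 - 16 = 16
Total addresses = 2^16 = 65536

65536


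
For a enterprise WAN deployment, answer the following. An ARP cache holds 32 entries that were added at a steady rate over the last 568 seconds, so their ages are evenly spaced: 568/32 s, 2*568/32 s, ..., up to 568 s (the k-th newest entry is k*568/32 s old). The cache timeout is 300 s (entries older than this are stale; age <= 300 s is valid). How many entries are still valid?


Ages are k * 568/32 s for k = 1..32 (spacing = 17.7500 s).
Entry k is valid iff k * 568/32 <= 300 iff k <= 32 * 300 / 568 = 16.9014
n_valid = floor(16.9014) = 16
(n_stale = 32 - 16 = 16)

16


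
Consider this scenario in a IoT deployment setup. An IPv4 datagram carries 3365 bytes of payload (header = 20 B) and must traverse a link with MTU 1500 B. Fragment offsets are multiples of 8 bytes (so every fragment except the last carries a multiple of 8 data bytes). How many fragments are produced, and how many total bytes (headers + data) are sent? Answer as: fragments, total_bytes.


Max data per non-final fragment = floor((MTU - header)/8)*8 = floor((1500 - 20)/8)*8 = floor(1480/8)*8 = 1480 B
Final fragment needs no 8-byte alignment: it can carry up to MTU - header = 1480 B
Non-final fragments needed = ceil((payload - 1480) / 1480) = ceil(1885/1480) = ceil(1.2736) = 2
Number of fragments = 2 + 1 = 3
Fragment sizes (data): 2 * 1480 B + 405 B (last, 405 <= 1480 OK)
Total bytes sent = payload + n_frags * header = 3365 + 3*20 = 3365 + 60 = 3425 B

3, 3425


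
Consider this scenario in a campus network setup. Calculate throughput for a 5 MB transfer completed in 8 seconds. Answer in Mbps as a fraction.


Given: file = 5 MB, time = 8 s
File in Mb = 5 * 8 = 40 Mb
Throughput = 40 / 8 Mbps
Throughput = 5 Mbps

5


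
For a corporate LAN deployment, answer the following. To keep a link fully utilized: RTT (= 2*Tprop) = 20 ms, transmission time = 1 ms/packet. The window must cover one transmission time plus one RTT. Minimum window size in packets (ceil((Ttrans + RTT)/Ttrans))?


Given: Ttrans = 1 ms, RTT = 20 ms (= 2 * Tprop, Tprop = 10 ms)
Time until first ACK returns = Ttrans + RTT = 1 + 20 = 21 ms
Need W * Ttrans >= Ttrans + RTT  ->  W >= (Ttrans + RTT) / Ttrans
(Ttrans + RTT) / Ttrans = 21 / 1 = 21
W_min = ceil(21) = 21

21


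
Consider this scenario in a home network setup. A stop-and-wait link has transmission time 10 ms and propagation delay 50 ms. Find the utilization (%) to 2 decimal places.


Given: Ttrans = 10 ms, Tprop = 50 ms
RTT = 2 * Tprop = 2 * 50 = 100 ms
U = Ttrans / (Ttrans + RTT)
U = 10 / (10 + 100)
U = 10 / 110 = 0.090909
U% = 9.09%

9.09


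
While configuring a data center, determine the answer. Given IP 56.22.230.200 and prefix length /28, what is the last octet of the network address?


Given: IP = 56.22.230.200, prefix = /28
Subnet mask = 255.255.255.240
Last octet of IP: 200
Last octet of mask: 240
Network last octet = 200 AND 240 = 192

192


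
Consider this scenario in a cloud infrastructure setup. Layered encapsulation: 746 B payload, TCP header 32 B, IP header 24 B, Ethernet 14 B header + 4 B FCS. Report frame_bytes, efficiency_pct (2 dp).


TCP segment = 746 + 32 = 778 B
IP packet = 778 + 24 = 802 B
Ethernet frame = 802 + 14 + 4 = 820 B
Efficiency = app / frame = 746 / 820 = 0.909756 = 90.9756% -> 90.98% (2 dp)

820, 90.98


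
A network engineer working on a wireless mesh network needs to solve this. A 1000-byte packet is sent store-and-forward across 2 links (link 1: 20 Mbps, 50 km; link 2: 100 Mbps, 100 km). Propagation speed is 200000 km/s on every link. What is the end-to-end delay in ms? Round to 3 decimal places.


Packet = 1000 bytes = 8000 bits. Store-and-forward: sum (t_trans + t_prop) per link.
Link 1: t_trans = 8000/(20*10^6) s = 0.4000 ms; t_prop = 50/200000 s = 0.2500 ms; subtotal = 0.6500 ms
Link 2: t_trans = 8000/(100*10^6) s = 0.0800 ms; t_prop = 100/200000 s = 0.5000 ms; subtotal = 0.5800 ms
End-to-end = 0.6500 + 0.5800 = 1.2300 ms -> 1.230 ms (3 dp)

1.230


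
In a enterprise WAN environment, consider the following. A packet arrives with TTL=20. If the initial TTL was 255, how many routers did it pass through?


Given: initial TTL = 255, received TTL = 20
Hops = initial TTL - received TTL
Hops = 255 - 20 = 235

235


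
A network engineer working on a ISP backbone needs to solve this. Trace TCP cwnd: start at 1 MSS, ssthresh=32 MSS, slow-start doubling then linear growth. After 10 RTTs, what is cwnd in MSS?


RTT 0: cwnd = 1 MSS (initial)
RTT 1: cwnd = 2 MSS (slow start, doubled)
RTT 2: cwnd = 4 MSS (slow start, doubled)
RTT 3: cwnd = 8 MSS (slow start, doubled)
RTT 4: cwnd = 16 MSS (slow start, doubled)
RTT 5: cwnd = 32 MSS (slow start, doubled)
RTT 6: cwnd = 33 MSS (congestion avoidance, +1)
RTT 7: cwnd = 34 MSS (congestion avoidance, +1)
RTT 8: cwnd = 35 MSS (congestion avoidance, +1)
RTT 9: cwnd = 36 MSS (congestion avoidance, +1)
RTT 10: cwnd = 37 MSS (congestion avoidance, +1)

37


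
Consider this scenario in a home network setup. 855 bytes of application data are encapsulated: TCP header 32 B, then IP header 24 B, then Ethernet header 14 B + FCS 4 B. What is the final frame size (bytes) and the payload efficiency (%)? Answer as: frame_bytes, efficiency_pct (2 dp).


TCP segment = 855 + 32 = 887 B
IP packet = 887 + 24 = 911 B
Ethernet frame = 911 + 14 + 4 = 929 B
Efficiency = app / frame = 855 / 929 = 0.920344 = 92.0344% -> 92.03% (2 dp)

929, 92.03


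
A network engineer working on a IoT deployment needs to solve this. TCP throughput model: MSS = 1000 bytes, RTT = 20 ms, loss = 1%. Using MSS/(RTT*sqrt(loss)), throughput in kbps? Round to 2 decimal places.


Given: MSS = 1000 bytes, RTT = 20 ms, loss = 1%
RTT in seconds = 20 / 1000 = 0.02
Loss rate = 1% = 0.01
sqrt(loss) = sqrt(0.01) = 0.1
Throughput (bytes/s) = 1000 / (0.02 * 0.1) = 500000.0000
Throughput (kbps) = 500000.0000 * 8 / 1000 = 4000.000000 -> 4000.00 kbps (2 dp)

4000.00


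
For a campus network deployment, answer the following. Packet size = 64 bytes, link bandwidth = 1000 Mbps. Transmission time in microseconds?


Given: packet = 64 bytes, bandwidth = 1000 Mbps
Packet in bits = 64 * 8 = 512 bits
Bandwidth = 1000 * 10^6 = 1000000000 bps
Time = 512 / 1000000000 seconds
Time in us = 512 * 10^6 / 1000000000 = 0.512

0.512


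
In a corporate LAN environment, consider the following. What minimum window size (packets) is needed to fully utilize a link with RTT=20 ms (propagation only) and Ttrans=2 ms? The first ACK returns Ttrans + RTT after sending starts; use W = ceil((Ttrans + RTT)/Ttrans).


Given: Ttrans = 2 ms, RTT = 20 ms (= 2 * Tprop, Tprop = 10 ms)
Time until first ACK returns = Ttrans + RTT = 2 + 20 = 22 ms
Need W * Ttrans >= Ttrans + RTT  ->  W >= (Ttrans + RTT) / Ttrans
(Ttrans + RTT) / Ttrans = 22 / 2 = 11
W_min = ceil(11) = 11

11


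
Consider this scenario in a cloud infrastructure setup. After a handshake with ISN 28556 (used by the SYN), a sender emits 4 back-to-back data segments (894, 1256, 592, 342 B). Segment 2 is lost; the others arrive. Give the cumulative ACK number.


SYN uses sequence number 28556; first data byte = ISN + 1 = 28557.
Segment 1: SEQ = 28557, len = 894 B, covers [28557, 29450]
Segment 2: SEQ = 29451, len = 1256 B, covers [29451, 30706] [LOST]
Segment 3: SEQ = 30707, len = 592 B, covers [30707, 31298]
Segment 4: SEQ = 31299, len = 342 B, covers [31299, 31640]
In-order data received: bytes [28557, 29450] (segments 1..1).
Segment 2 missing -> gap begins at byte 29451; later segments buffered out of order.
Cumulative ACK = next expected in-order byte = 28557 + 894 = 29451

29451


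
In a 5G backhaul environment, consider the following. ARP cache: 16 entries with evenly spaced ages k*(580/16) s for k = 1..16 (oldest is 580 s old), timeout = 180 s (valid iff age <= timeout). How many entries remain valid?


Ages are k * 580/16 s for k = 1..16 (spacing = 36.2500 s).
Entry k is valid iff k * 580/16 <= 180 iff k <= 16 * 180 / 580 = 4.9655
n_valid = floor(4.9655) = 4
(n_stale = 16 - 4 = 12)

4


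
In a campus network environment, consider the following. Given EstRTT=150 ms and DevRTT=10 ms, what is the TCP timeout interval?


Given: EstRTT = 150 ms, DevRTT = 10 ms
Timeout = EstRTT + 4 * DevRTT
4 * DevRTT = 4 * 10 = 40
Timeout = 150 + 40 = 190 ms

190


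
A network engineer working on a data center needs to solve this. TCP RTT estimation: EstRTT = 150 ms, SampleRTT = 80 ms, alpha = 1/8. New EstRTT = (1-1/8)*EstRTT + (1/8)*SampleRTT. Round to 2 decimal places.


Given: EstRTT = 150 ms, SampleRTT = 80 ms, alpha = 1/8
New EstRTT = (1 - alpha) * EstRTT + alpha * SampleRTT
(7/8) * 150 = 131.25
(1/8) * 80 = 10
New EstRTT = 131.25 + 10 = 141.25 ms -> 141.25 ms (2 dp)

141.25


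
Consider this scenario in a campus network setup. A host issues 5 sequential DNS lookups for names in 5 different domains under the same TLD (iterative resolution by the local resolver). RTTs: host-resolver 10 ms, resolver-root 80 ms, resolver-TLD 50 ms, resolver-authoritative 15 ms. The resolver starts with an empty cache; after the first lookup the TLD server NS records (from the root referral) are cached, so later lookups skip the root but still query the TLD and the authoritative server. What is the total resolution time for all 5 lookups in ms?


Lookup 1 (cold cache): local + root + TLD + auth = 10 + 80 + 50 + 15 = 155 ms
Lookups 2..5 (TLD NS cached -> skip root; new domain -> still ask TLD and auth): local + TLD + auth = 10 + 50 + 15 = 75 ms each
Remaining 4 lookups: 4 * 75 = 300 ms
Total = 155 + 300 = 455 ms

455
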